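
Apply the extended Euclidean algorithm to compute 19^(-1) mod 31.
Extended GCD: 19(-13) + 31(8) = 1. So 19^(-1) ≡ -13 ≡ 18 mod 31. Verify: 19 × 18 = 342 ≡ 1 mod 31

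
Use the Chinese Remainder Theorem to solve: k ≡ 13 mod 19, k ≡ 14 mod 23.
M = 19 × 23 = 437. M₁ = 23, y₁ ≡ 5 mod 19. M₂ = 19, y₂ ≡ 17 mod 23. k = 13×23×5 + 14×19×17 ≡ 336 mod 437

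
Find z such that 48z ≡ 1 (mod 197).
Since 197 is prime, by Fermat 48^(-1) ≡ 48^{195} ≡ 78 (mod 197). Verify: 48 × 78 = 3744 ≡ 1 (mod 197)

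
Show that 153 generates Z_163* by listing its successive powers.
153^1, 153^2, ..., 153^{162} mod 163: [153, 100, 141, 57, 82, 158, 50, 152, 110, 41, 79, 25, 76, 55, 102, 121, 94, 38, 109, 51, 142, 47, 19, 136, 107, 71, 105, 91, 68, 135, 117, 134, 127, 34, 149, 140, 67, 145, 17, 156, 70, 115, 154, 90, 78, 35, 139, 77, 45, 39, 99, 151, 120, 104, 101, 131, 157, 60, 52, 132, 147, 160, 30, 26, 66, 155, 80, 15, 13, 33, 159, 40, 89, 88, 98, 161, 20, 126, 44, 49, 162, 10, 63, 22, 106, 81, 5, 113, 11, 53, 122, 84, 138, 87, 108, 61, 42, 69, 125, 54, 112, 21, 116, 144, 27, 56, 92, 58, 72, 95, 28, 46, 29, 36, 129, 14, 23, 96, 18, 146, 7, 93, 48, 9, 73, 85, 128, 24, 86, 118, 124, 64, 12, 43, 59, 62, 32, 6, 103, 111, 31, 16, 3, 133, 137, 97, 8, 83, 148, 150, 130, 4, 123, 74, 75, 65, 2, 143, 37, 119, 114, 1]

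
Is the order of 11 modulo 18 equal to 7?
Powers of 11 mod 18: 11^1≡11, 11^2≡13, 11^3≡17, 11^4≡7, 11^5≡5, 11^6≡1. Already 11^6≡1, so the order is 6 < 7. No, the actual order is 6.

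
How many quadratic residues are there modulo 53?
Exactly half the non-zero residues mod a prime are QRs: (53-1)/2 = 26.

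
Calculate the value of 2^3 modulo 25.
2^{3} = 8 ≡ 8 (mod 25)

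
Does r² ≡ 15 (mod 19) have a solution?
By Euler's criterion: 15^{9} ≡ 18 (mod 19). Since this equals -1 (≡ 18), 15 is not a QR.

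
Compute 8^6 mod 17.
By repeated squaring mod 17: 8^{1}≡8, 8^{2}≡13, 8^{4}≡16. Then 8^{6} = 8^{4+2} ≡ 16 × 13 ≡ 4 mod 17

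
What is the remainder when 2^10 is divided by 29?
By repeated squaring mod 29: 2^{1}≡2, 2^{2}≡4, 2^{4}≡16, 2^{8}≡24. Then 2^{10} = 2^{8+2} ≡ 24 × 4 ≡ 9 mod 29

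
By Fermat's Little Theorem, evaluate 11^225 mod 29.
By Fermat: 11^{28} ≡ 1 (mod 29). 225 ≡ 1 (mod 28). So 11^{225} ≡ 11^{1} ≡ 11 (mod 29)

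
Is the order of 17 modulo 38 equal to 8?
Powers of 17 mod 38: 17^1≡17, 17^2≡23, 17^3≡11, 17^4≡35, 17^5≡25, 17^6≡7, 17^7≡5, 17^8≡9, 17^9≡1. 17^8≡9≢1, so ord ≠ 8. No, the actual order is 9.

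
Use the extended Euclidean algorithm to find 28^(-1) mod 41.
Extended GCD: 28(-19) + 41(13) = 1. So 28^(-1) ≡ -19 ≡ 22 mod 41. Verify: 28 × 22 = 616 ≡ 1 mod 41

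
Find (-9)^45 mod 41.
Using Fermat: (-9)^{40} ≡ 1 mod 41. 45 ≡ 5 mod 40. So (-9)^{45} ≡ (-9)^{5} ≡ 32 mod 41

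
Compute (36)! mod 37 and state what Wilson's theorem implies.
(36)! mod 37 = 36. Since this equals -1 (mod 37), Wilson confirms 37 is prime.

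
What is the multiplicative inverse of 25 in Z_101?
Since 101 is prime, by Fermat 25^(-1) ≡ 25^{99} ≡ 97 (mod 101). Verify: 25 × 97 = 2425 ≡ 1 (mod 101)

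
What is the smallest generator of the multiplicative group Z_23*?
g = 5. For each prime q|22: 5^{11}≡22, 5^{2}≡2, none ≡ 1, so ord_23(5) = 22 and 5 is a primitive root.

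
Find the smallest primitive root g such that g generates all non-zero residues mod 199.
g = 3. For each prime q|198: 3^{99}≡198, 3^{66}≡106, 3^{18}≡125, none ≡ 1, so ord_199(3) = 198 and 3 is a primitive root.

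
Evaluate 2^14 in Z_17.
By repeated squaring mod 17: 2^{1}≡2, 2^{2}≡4, 2^{4}≡16, 2^{8}≡1. Then 2^{14} = 2^{8+4+2} ≡ 1 × 16 × 4 ≡ 13 mod 17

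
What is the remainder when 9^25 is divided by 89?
By repeated squaring mod 89: 9^{1}≡9, 9^{2}≡81, 9^{4}≡64, 9^{8}≡2, 9^{16}≡4. Then 9^{25} = 9^{16+8+1} ≡ 4 × 2 × 9 ≡ 72 mod 89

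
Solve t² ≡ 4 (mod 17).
The square roots of 4 mod 17 are 2 and 15. Verify: 2² = 4 ≡ 4 (mod 17)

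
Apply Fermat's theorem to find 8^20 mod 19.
By Fermat: 8^{18} ≡ 1 mod 19. So 8^{20} = 8^{18} · 8^{2} ≡ 8^{2} ≡ 7 mod 19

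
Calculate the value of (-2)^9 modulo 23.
By repeated squaring (mod 23): (-2)^{1}≡21, (-2)^{2}≡4, (-2)^{4}≡16, (-2)^{8}≡3. Then (-2)^{9} = (-2)^{8+1} ≡ 3 × 21 ≡ 17 (mod 23)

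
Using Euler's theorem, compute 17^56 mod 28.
By Euler: 17^{12} ≡ 1 mod 28 since gcd(17, 28) = 1. 56 = 4×12 + 8. So 17^{56} ≡ 17^{8} ≡ 9 mod 28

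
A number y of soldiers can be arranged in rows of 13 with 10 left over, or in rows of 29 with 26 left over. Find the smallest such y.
M = 13 × 29 = 377. M₁ = 29, y₁ ≡ 9 (mod 13). M₂ = 13, y₂ ≡ 9 (mod 29). y = 10×29×9 + 26×13×9 ≡ 374 (mod 377)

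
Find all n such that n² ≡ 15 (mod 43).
The square roots of 15 mod 43 are 31 and 12. Verify: 31² = 961 ≡ 15 (mod 43)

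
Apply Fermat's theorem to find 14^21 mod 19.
By Fermat: 14^{18} ≡ 1 mod 19. So 14^{21} = 14^{18} · 14^{3} ≡ 14^{3} ≡ 8 mod 19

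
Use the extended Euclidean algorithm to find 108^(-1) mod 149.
Extended GCD: 108(-40) + 149(29) = 1. So 108^(-1) ≡ -40 ≡ 109 mod 149. Verify: 108 × 109 = 11772 ≡ 1 mod 149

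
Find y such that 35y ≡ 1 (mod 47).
Since 47 is prime, by Fermat 35^(-1) ≡ 35^{45} ≡ 43 (mod 47). Verify: 35 × 43 = 1505 ≡ 1 (mod 47)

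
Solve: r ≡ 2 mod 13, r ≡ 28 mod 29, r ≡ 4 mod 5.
M = 13 × 29 × 5 = 1885. M₁ = 145, y₁ ≡ 7 mod 13. M₂ = 65, y₂ ≡ 25 mod 29. M₃ = 377, y₃ ≡ 3 mod 5. r = 2×145×7 + 28×65×25 + 4×377×3 ≡ 1159 mod 1885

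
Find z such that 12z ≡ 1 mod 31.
Since 31 is prime, by Fermat 12^(-1) ≡ 12^{29} ≡ 13 mod 31. Verify: 12 × 13 = 156 ≡ 1 mod 31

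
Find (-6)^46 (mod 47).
Using Fermat: (-6)^{46} ≡ 1 (mod 47). 46 ≡ 0 (mod 46). So (-6)^{46} ≡ (-6)^{0} ≡ 1 (mod 47)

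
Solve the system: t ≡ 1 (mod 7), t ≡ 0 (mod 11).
M = 7 × 11 = 77. M₁ = 11, y₁ ≡ 2 (mod 7). M₂ = 7, y₂ ≡ 8 (mod 11). t = 1×11×2 + 0×7×8 ≡ 22 (mod 77)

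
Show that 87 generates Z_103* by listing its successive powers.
87^1, 87^2, ..., 87^{102} mod 103: [87, 50, 24, 28, 67, 61, 54, 63, 22, 60, 70, 13, 101, 32, 3, 55, 47, 72, 84, 98, 80, 59, 86, 66, 77, 4, 39, 97, 96, 9, 62, 38, 10, 46, 88, 34, 74, 52, 95, 25, 12, 14, 85, 82, 27, 83, 11, 30, 35, 58, 102, 16, 53, 79, 75, 36, 42, 49, 40, 81, 43, 33, 90, 2, 71, 100, 48, 56, 31, 19, 5, 23, 44, 17, 37, 26, 99, 64, 6, 7, 94, 41, 65, 93, 57, 15, 69, 29, 51, 8, 78, 91, 89, 18, 21, 76, 20, 92, 73, 68, 45, 1]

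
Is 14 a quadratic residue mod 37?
By Euler's criterion: 14^{18} ≡ 36 mod 37. Since this equals -1 (≡ 36), 14 is not a QR.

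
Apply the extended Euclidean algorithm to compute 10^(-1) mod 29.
Extended GCD: 10(3) + 29(-1) = 1. So 10^(-1) ≡ 3 (mod 29). Verify: 10 × 3 = 30 ≡ 1 (mod 29)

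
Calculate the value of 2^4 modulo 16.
2^{4} = 16 ≡ 0 mod 16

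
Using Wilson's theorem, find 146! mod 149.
(148)! = (146)! × (147) × (148) ≡ -1 mod 149. So (146)! ≡ -1 × [(148)(147)]^(-1) ≡ 74 mod 149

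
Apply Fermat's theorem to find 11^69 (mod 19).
By Fermat: 11^{18} ≡ 1 (mod 19). 69 = 3×18 + 15. So 11^{69} ≡ 11^{15} ≡ 1 (mod 19)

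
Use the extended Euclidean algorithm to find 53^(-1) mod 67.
Extended GCD: 53(-24) + 67(19) = 1. So 53^(-1) ≡ -24 ≡ 43 mod 67. Verify: 53 × 43 = 2279 ≡ 1 mod 67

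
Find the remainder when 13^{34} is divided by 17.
By Fermat: 13^{16} ≡ 1 (mod 17). 34 = 2×16 + 2. So 13^{34} ≡ 13^{2} ≡ 16 (mod 17)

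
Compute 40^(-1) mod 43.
Since 43 is prime, by Fermat 40^(-1) ≡ 40^{41} ≡ 14 mod 43. Verify: 40 × 14 = 560 ≡ 1 mod 43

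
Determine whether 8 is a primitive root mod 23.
8^{11} ≡ 1 (mod 23) and 11 < 22, so ord_23(8) = 11 ≠ 22 and 8 is not a primitive root.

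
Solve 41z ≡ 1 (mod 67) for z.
Since 67 is prime, by Fermat 41^(-1) ≡ 41^{65} ≡ 18 (mod 67). Verify: 41 × 18 = 738 ≡ 1 (mod 67)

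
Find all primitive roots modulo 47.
There are φ(46) = 22 primitive roots mod 47: {5, 10, 11, 13, 15, 19, 20, 22, 23, 26, 29, 30, 31, 33, 35, 38, 39, 40, 41, 43, 44, 45}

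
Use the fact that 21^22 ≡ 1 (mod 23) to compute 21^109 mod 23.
By Fermat: 21^{22} ≡ 1 (mod 23). 109 = 4×22 + 21. So 21^{109} ≡ 21^{21} ≡ 11 (mod 23)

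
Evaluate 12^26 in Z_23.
Using Fermat: 12^{22} ≡ 1 (mod 23). 26 ≡ 4 (mod 22). So 12^{26} ≡ 12^{4} ≡ 13 (mod 23)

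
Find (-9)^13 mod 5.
Using Fermat: (-9)^{4} ≡ 1 mod 5. 13 ≡ 1 mod 4. So (-9)^{13} ≡ (-9)^{1} ≡ 1 mod 5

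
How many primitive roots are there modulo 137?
A prime p has φ(p-1) primitive roots; here φ(136) = 64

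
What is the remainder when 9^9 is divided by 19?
By repeated squaring mod 19: 9^{1}≡9, 9^{2}≡5, 9^{4}≡6, 9^{8}≡17. Then 9^{9} = 9^{8+1} ≡ 17 × 9 ≡ 1 mod 19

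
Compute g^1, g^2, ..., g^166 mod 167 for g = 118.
118^1, 118^2, ..., 118^{166} mod 167: [118, 63, 86, 128, 74, 48, 153, 18, 120, 132, 45, 133, 163, 29, 82, 157, 156, 38, 142, 56, 95, 21, 140, 154, 136, 16, 51, 6, 40, 44, 15, 100, 110, 121, 83, 108, 52, 124, 103, 130, 143, 7, 158, 107, 101, 61, 17, 2, 69, 126, 5, 89, 148, 96, 139, 36, 73, 97, 90, 99, 159, 58, 164, 147, 145, 76, 117, 112, 23, 42, 113, 141, 105, 32, 102, 12, 80, 88, 30, 33, 53, 75, 166, 49, 104, 81, 39, 93, 119, 14, 149, 47, 35, 122, 34, 4, 138, 85, 10, 11, 129, 25, 111, 72, 146, 27, 13, 31, 151, 116, 161, 127, 123, 152, 67, 57, 46, 84, 59, 115, 43, 64, 37, 24, 160, 9, 60, 66, 106, 150, 165, 98, 41, 162, 78, 19, 71, 28, 131, 94, 70, 77, 68, 8, 109, 3, 20, 22, 91, 50, 55, 144, 125, 54, 26, 62, 135, 65, 155, 87, 79, 137, 134, 114, 92, 1]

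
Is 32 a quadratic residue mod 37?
By Euler's criterion: 32^{18} ≡ 36 (mod 37). Since this equals -1 (≡ 36), 32 is not a QR.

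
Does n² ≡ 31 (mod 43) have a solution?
By Euler's criterion: 31^{21} ≡ 1 (mod 43). Since this equals 1, 31 is a QR.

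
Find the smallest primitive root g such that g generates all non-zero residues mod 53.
g = 2. Powers: [2, 4, 8, 16, 32, 11, 22, 44, 35, 17, ...] generates all 52 non-zero residues.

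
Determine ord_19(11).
Powers of 11 mod 19: 11^1≡11, 11^2≡7, 11^3≡1. So the order of 11 is 3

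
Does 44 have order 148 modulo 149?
44^{4} ≡ 1 mod 149 and 4 < 148, so ord_149(44) = 4 ≠ 148 and 44 is not a primitive root.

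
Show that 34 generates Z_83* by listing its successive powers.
34^1, 34^2, ..., 34^{82} mod 83: [34, 77, 45, 36, 62, 33, 43, 51, 74, 26, 54, 10, 8, 23, 35, 28, 39, 81, 15, 12, 76, 11, 42, 17, 80, 64, 18, 31, 58, 63, 67, 37, 13, 27, 5, 4, 53, 59, 14, 61, 82, 49, 6, 38, 47, 21, 50, 40, 32, 9, 57, 29, 73, 75, 60, 48, 55, 44, 2, 68, 71, 7, 72, 41, 66, 3, 19, 65, 52, 25, 20, 16, 46, 70, 56, 78, 79, 30, 24, 69, 22, 1]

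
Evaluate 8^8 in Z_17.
By repeated squaring mod 17: 8^{1}≡8, 8^{2}≡13, 8^{4}≡16, 8^{8}≡1. So 8^{8} ≡ 1 mod 17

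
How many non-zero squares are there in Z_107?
The squaring map on Z_107* is 2-to-1, so there are (106)/2 = 53 QRs.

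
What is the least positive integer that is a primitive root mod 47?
g = 5. Powers: [5, 25, 31, 14, 23, 21, 11, 8, 40, 12, ...] generates all 46 non-zero residues.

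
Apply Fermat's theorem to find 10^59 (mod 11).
By Fermat: 10^{10} ≡ 1 (mod 11). 59 = 5×10 + 9. So 10^{59} ≡ 10^{9} ≡ 10 (mod 11)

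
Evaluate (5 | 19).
(5/19) = 5^{9} mod 19 = 1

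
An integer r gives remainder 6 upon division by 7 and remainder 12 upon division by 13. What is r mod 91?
M = 7 × 13 = 91. M₁ = 13, y₁ ≡ 6 mod 7. M₂ = 7, y₂ ≡ 2 mod 13. r = 6×13×6 + 12×7×2 ≡ 90 mod 91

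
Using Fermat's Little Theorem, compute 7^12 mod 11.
By Fermat: 7^{10} ≡ 1 (mod 11). So 7^{12} = 7^{10} · 7^{2} ≡ 7^{2} ≡ 5 (mod 11)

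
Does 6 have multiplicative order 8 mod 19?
Powers of 6 mod 19: 6^1≡6, 6^2≡17, 6^3≡7, 6^4≡4, 6^5≡5, 6^6≡11, 6^7≡9, 6^8≡16, 6^9≡1. 6^8≡16≢1, so ord ≠ 8. No, the actual order is 9.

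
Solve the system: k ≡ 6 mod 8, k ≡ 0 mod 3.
M = 8 × 3 = 24. M₁ = 3, y₁ ≡ 3 mod 8. M₂ = 8, y₂ ≡ 2 mod 3. k = 6×3×3 + 0×8×2 ≡ 6 mod 24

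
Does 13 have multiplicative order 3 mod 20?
Powers of 13 mod 20: 13^1≡13, 13^2≡9, 13^3≡17, 13^4≡1. 13^3≡17≢1, so ord ≠ 3. No, the actual order is 4.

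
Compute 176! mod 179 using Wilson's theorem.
(178)! = (176)! × (177) × (178) ≡ -1 mod 179. So (176)! ≡ -1 × [(178)(177)]^(-1) ≡ 89 mod 179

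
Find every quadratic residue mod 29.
Quadratic residues modulo 29: {1, 4, 5, 6, 7, 9, 13, 16, 20, 22, 23, 24, 25, 28}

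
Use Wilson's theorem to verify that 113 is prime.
(112)! mod 113 = 112. Since this equals -1 (mod 113), Wilson confirms 113 is prime.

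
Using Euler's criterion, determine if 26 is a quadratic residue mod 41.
By Euler's criterion: 26^{20} ≡ 40 mod 41. Since this equals -1 (≡ 40), 26 is not a QR.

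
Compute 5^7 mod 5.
By repeated squaring mod 5: 5^{1}≡0, 5^{2}≡0, 5^{4}≡0. Then 5^{7} = 5^{4+2+1} ≡ 0 × 0 × 0 ≡ 0 mod 5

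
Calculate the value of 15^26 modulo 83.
By repeated squaring mod 83: 15^{1}≡15, 15^{2}≡59, 15^{4}≡78, 15^{8}≡25, 15^{16}≡44. Then 15^{26} = 15^{16+8+2} ≡ 44 × 25 × 59 ≡ 77 mod 83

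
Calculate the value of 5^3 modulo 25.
5^{3} = 125 ≡ 0 mod 25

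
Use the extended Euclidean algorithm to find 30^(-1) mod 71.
Extended GCD: 30(-26) + 71(11) = 1. So 30^(-1) ≡ -26 ≡ 45 mod 71. Verify: 30 × 45 = 1350 ≡ 1 mod 71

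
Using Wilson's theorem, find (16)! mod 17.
By Wilson's theorem, (16)! ≡ -1 ≡ 16 mod 17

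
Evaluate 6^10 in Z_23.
By repeated squaring (mod 23): 6^{1}≡6, 6^{2}≡13, 6^{4}≡8, 6^{8}≡18. Then 6^{10} = 6^{8+2} ≡ 18 × 13 ≡ 4 (mod 23)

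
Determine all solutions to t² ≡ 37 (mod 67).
The square roots of 37 mod 67 are 29 and 38. Verify: 29² = 841 ≡ 37 (mod 67)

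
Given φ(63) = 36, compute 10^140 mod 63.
By Euler: 10^{36} ≡ 1 (mod 63) since gcd(10, 63) = 1. 140 = 3×36 + 32. So 10^{140} ≡ 10^{32} ≡ 37 (mod 63)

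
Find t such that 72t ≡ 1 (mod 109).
Since 109 is prime, by Fermat 72^(-1) ≡ 72^{107} ≡ 53 (mod 109). Verify: 72 × 53 = 3816 ≡ 1 (mod 109)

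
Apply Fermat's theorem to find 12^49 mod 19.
By Fermat: 12^{18} ≡ 1 mod 19. 49 = 2×18 + 13. So 12^{49} ≡ 12^{13} ≡ 12 mod 19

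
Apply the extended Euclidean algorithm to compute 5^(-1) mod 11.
Extended GCD: 5(-2) + 11(1) = 1. So 5^(-1) ≡ -2 ≡ 9 (mod 11). Verify: 5 × 9 = 45 ≡ 1 (mod 11)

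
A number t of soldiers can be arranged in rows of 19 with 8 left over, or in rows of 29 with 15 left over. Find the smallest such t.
M = 19 × 29 = 551. M₁ = 29, y₁ ≡ 2 mod 19. M₂ = 19, y₂ ≡ 26 mod 29. t = 8×29×2 + 15×19×26 ≡ 160 mod 551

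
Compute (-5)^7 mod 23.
By repeated squaring mod 23: (-5)^{1}≡18, (-5)^{2}≡2, (-5)^{4}≡4. Then (-5)^{7} = (-5)^{4+2+1} ≡ 4 × 2 × 18 ≡ 6 mod 23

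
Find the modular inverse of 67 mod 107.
Since 107 is prime, by Fermat 67^(-1) ≡ 67^{105} ≡ 8 (mod 107). Verify: 67 × 8 = 536 ≡ 1 (mod 107)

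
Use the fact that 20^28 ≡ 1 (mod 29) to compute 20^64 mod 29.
By Fermat: 20^{28} ≡ 1 (mod 29). 64 = 2×28 + 8. So 20^{64} ≡ 20^{8} ≡ 20 (mod 29)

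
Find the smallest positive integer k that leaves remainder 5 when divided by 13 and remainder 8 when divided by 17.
M = 13 × 17 = 221. M₁ = 17, y₁ ≡ 10 (mod 13). M₂ = 13, y₂ ≡ 4 (mod 17). k = 5×17×10 + 8×13×4 ≡ 161 (mod 221)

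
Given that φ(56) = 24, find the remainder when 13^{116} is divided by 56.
By Euler: 13^{24} ≡ 1 (mod 56) since gcd(13, 56) = 1. 116 = 4×24 + 20. So 13^{116} ≡ 13^{20} ≡ 1 (mod 56)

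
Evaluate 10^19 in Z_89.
By repeated squaring mod 89: 10^{1}≡10, 10^{2}≡11, 10^{4}≡32, 10^{8}≡45, 10^{16}≡67. Then 10^{19} = 10^{16+2+1} ≡ 67 × 11 × 10 ≡ 72 mod 89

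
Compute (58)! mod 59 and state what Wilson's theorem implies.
(58)! mod 59 = 58. Since this equals -1 mod 59, Wilson confirms 59 is prime.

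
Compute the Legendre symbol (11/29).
(11/29) = 11^{14} mod 29 = -1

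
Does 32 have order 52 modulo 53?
ord_53(32) divides 52. For each prime q|52: 32^{26}≡52, 32^{4}≡24, none ≡ 1. So 32 has order 52 and is a primitive root mod 53.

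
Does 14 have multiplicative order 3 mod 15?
Powers of 14 mod 15: 14^1≡14, 14^2≡1. Already 14^2≡1, so the order is 2 < 3. No, the actual order is 2.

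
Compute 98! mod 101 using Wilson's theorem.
(100)! = (98)! × (99) × (100) ≡ -1 mod 101. So (98)! ≡ -1 × [(100)(99)]^(-1) ≡ 50 mod 101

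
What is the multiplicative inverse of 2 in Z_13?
Since 13 is prime, by Fermat 2^(-1) ≡ 2^{11} ≡ 7 (mod 13). Verify: 2 × 7 = 14 ≡ 1 (mod 13)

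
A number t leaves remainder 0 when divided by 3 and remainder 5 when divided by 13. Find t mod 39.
M = 3 × 13 = 39. M₁ = 13, y₁ ≡ 1 mod 3. M₂ = 3, y₂ ≡ 9 mod 13. t = 0×13×1 + 5×3×9 ≡ 18 mod 39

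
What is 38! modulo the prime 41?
(40)! = (38)! × (39) × (40) ≡ -1 (mod 41). So (38)! ≡ -1 × [(40)(39)]^(-1) ≡ 20 (mod 41)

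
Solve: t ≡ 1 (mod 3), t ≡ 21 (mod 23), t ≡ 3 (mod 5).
M = 3 × 23 × 5 = 345. M₁ = 115, y₁ ≡ 1 (mod 3). M₂ = 15, y₂ ≡ 20 (mod 23). M₃ = 69, y₃ ≡ 4 (mod 5). t = 1×115×1 + 21×15×20 + 3×69×4 ≡ 343 (mod 345)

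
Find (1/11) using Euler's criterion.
(1/11) = 1^{5} mod 11 = 1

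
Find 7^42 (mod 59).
By repeated squaring (mod 59): 7^{1}≡7, 7^{2}≡49, 7^{4}≡41, 7^{8}≡29, 7^{16}≡15, 7^{32}≡48. Then 7^{42} = 7^{32+8+2} ≡ 48 × 29 × 49 ≡ 4 (mod 59)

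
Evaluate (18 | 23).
(18/23) = 18^{11} mod 23 = 1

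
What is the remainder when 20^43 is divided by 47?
By repeated squaring mod 47: 20^{1}≡20, 20^{2}≡24, 20^{4}≡12, 20^{8}≡3, 20^{16}≡9, 20^{32}≡34. Then 20^{43} = 20^{32+8+2+1} ≡ 34 × 3 × 24 × 20 ≡ 33 mod 47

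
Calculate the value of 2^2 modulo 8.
2^{2} = 4 ≡ 4 mod 8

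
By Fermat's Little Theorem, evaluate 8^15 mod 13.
By Fermat: 8^{12} ≡ 1 (mod 13). So 8^{15} = 8^{12} · 8^{3} ≡ 8^{3} ≡ 5 (mod 13)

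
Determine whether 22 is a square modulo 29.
By Euler's criterion: 22^{14} ≡ 1 mod 29. Since this equals 1, 22 is a QR.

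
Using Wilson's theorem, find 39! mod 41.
(40)! = (39)! × (40) ≡ -1 mod 41. So (39)! ≡ -1 × (40)^(-1) ≡ (-1)×(-1) = 1 mod 41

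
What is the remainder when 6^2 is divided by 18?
6^{2} = 36 ≡ 0 (mod 18)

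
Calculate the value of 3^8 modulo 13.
By repeated squaring mod 13: 3^{1}≡3, 3^{2}≡9, 3^{4}≡3, 3^{8}≡9. So 3^{8} ≡ 9 mod 13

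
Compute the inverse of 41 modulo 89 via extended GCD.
Extended GCD: 41(-13) + 89(6) = 1. So 41^(-1) ≡ -13 ≡ 76 (mod 89). Verify: 41 × 76 = 3116 ≡ 1 (mod 89)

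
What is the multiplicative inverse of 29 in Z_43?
Since 43 is prime, by Fermat 29^(-1) ≡ 29^{41} ≡ 3 (mod 43). Verify: 29 × 3 = 87 ≡ 1 (mod 43)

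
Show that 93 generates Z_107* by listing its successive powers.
93^1, 93^2, ..., 93^{106} mod 107: [93, 89, 38, 3, 65, 53, 7, 9, 88, 52, 21, 27, 50, 49, 63, 81, 43, 40, 82, 29, 22, 13, 32, 87, 66, 39, 96, 47, 91, 10, 74, 34, 59, 30, 8, 102, 70, 90, 24, 92, 103, 56, 72, 62, 95, 61, 2, 79, 71, 76, 6, 23, 106, 14, 18, 69, 104, 42, 54, 100, 98, 19, 55, 86, 80, 57, 58, 44, 26, 64, 67, 25, 78, 85, 94, 75, 20, 41, 68, 11, 60, 16, 97, 33, 73, 48, 77, 99, 5, 37, 17, 83, 15, 4, 51, 35, 45, 12, 46, 105, 28, 36, 31, 101, 84, 1]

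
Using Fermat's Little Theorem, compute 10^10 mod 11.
By Fermat's Little Theorem, 10^{10} ≡ 1 mod 11 since 11 is prime and gcd(10, 11) = 1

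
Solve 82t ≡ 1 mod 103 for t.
Since 103 is prime, by Fermat 82^(-1) ≡ 82^{101} ≡ 49 mod 103. Verify: 82 × 49 = 4018 ≡ 1 mod 103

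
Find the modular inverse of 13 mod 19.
Since 19 is prime, by Fermat 13^(-1) ≡ 13^{17} ≡ 3 (mod 19). Verify: 13 × 3 = 39 ≡ 1 (mod 19)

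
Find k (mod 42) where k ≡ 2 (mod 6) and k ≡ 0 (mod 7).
M = 6 × 7 = 42. M₁ = 7, y₁ ≡ 1 (mod 6). M₂ = 6, y₂ ≡ 6 (mod 7). k = 2×7×1 + 0×6×6 ≡ 14 (mod 42)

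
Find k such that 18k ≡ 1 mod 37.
Since 37 is prime, by Fermat 18^(-1) ≡ 18^{35} ≡ 35 mod 37. Verify: 18 × 35 = 630 ≡ 1 mod 37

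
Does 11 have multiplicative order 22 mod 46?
Powers of 11 mod 46: 11^1≡11, 11^2≡29, 11^3≡43, 11^4≡13, 11^5≡5, 11^6≡9, 11^7≡7, 11^8≡31, 11^9≡19, 11^10≡25, 11^11≡45, 11^12≡35, 11^13≡17, 11^14≡3, 11^15≡33, 11^16≡41, 11^17≡37, 11^18≡39, 11^19≡15, 11^20≡27, 11^21≡21, 11^22≡1. First k with 11^k≡1 is k=22. Yes, ord_46(11) = 22.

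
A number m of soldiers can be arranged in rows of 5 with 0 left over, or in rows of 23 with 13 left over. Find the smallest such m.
M = 5 × 23 = 115. M₁ = 23, y₁ ≡ 2 mod 5. M₂ = 5, y₂ ≡ 14 mod 23. m = 0×23×2 + 13×5×14 ≡ 105 mod 115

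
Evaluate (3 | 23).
(3/23) = 3^{11} mod 23 = 1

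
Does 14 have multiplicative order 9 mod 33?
Powers of 14 mod 33: 14^1≡14, 14^2≡31, 14^3≡5, 14^4≡4, 14^5≡23, 14^6≡25, 14^7≡20, 14^8≡16, 14^9≡26, 14^10≡1. 14^9≡26≢1, so ord ≠ 9. No, the actual order is 10.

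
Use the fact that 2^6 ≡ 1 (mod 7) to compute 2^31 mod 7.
By Fermat: 2^{6} ≡ 1 (mod 7). 31 = 5×6 + 1. So 2^{31} ≡ 2^{1} ≡ 2 (mod 7)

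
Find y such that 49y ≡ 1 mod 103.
Since 103 is prime, by Fermat 49^(-1) ≡ 49^{101} ≡ 82 mod 103. Verify: 49 × 82 = 4018 ≡ 1 mod 103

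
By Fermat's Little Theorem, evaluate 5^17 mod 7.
By Fermat: 5^{6} ≡ 1 mod 7. 17 = 2×6 + 5. So 5^{17} ≡ 5^{5} ≡ 3 mod 7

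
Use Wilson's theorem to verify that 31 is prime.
(30)! mod 31 = 30. Since this equals -1 mod 31, Wilson confirms 31 is prime.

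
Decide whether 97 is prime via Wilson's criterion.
(96)! mod 97 = 96. Since 96 ≡ -1 (mod 97), 97 is prime.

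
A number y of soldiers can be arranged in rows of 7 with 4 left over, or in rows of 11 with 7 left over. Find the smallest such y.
M = 7 × 11 = 77. M₁ = 11, y₁ ≡ 2 (mod 7). M₂ = 7, y₂ ≡ 8 (mod 11). y = 4×11×2 + 7×7×8 ≡ 18 (mod 77)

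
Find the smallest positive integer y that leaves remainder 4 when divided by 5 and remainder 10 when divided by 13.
M = 5 × 13 = 65. M₁ = 13, y₁ ≡ 2 mod 5. M₂ = 5, y₂ ≡ 8 mod 13. y = 4×13×2 + 10×5×8 ≡ 49 mod 65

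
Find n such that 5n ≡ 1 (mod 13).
Since 13 is prime, by Fermat 5^(-1) ≡ 5^{11} ≡ 8 (mod 13). Verify: 5 × 8 = 40 ≡ 1 (mod 13)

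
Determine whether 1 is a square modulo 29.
By Euler's criterion: 1^{14} ≡ 1 (mod 29). Since this equals 1, 1 is a QR.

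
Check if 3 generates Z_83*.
3^{41} ≡ 1 (mod 83) and 41 < 82, so ord_83(3) = 41 ≠ 82 and 3 is not a primitive root.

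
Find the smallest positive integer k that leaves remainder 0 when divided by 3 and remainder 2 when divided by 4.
M = 3 × 4 = 12. M₁ = 4, y₁ ≡ 1 (mod 3). M₂ = 3, y₂ ≡ 3 (mod 4). k = 0×4×1 + 2×3×3 ≡ 6 (mod 12)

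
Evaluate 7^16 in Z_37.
By repeated squaring mod 37: 7^{1}≡7, 7^{2}≡12, 7^{4}≡33, 7^{8}≡16, 7^{16}≡34. So 7^{16} ≡ 34 mod 37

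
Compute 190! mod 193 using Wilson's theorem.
(192)! = (190)! × (191) × (192) ≡ -1 mod 193. So (190)! ≡ -1 × [(192)(191)]^(-1) ≡ 96 mod 193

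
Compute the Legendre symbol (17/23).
(17/23) = 17^{11} mod 23 = -1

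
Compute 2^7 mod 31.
By repeated squaring mod 31: 2^{1}≡2, 2^{2}≡4, 2^{4}≡16. Then 2^{7} = 2^{4+2+1} ≡ 16 × 4 × 2 ≡ 4 mod 31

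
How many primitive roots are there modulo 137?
Number of primitive roots mod 137 = φ(p-1) = φ(136) = 64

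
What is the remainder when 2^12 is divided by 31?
By repeated squaring (mod 31): 2^{1}≡2, 2^{2}≡4, 2^{4}≡16, 2^{8}≡8. Then 2^{12} = 2^{8+4} ≡ 8 × 16 ≡ 4 (mod 31)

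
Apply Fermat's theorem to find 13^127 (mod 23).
By Fermat: 13^{22} ≡ 1 (mod 23). 127 = 5×22 + 17. So 13^{127} ≡ 13^{17} ≡ 6 (mod 23)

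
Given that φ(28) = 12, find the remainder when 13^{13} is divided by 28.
By Euler: 13^{12} ≡ 1 mod 28 since gcd(13, 28) = 1. 13 = 1×12 + 1. So 13^{13} ≡ 13^{1} ≡ 13 mod 28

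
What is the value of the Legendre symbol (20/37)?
(20/37) = 20^{18} mod 37 = -1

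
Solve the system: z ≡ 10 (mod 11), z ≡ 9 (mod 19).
M = 11 × 19 = 209. M₁ = 19, y₁ ≡ 7 (mod 11). M₂ = 11, y₂ ≡ 7 (mod 19). z = 10×19×7 + 9×11×7 ≡ 142 (mod 209)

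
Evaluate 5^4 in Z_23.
5^{4} = 625 ≡ 4 mod 23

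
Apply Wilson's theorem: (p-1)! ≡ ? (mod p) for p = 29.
By Wilson's theorem, (28)! ≡ -1 ≡ 28 mod 29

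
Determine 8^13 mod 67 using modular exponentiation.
By repeated squaring mod 67: 8^{1}≡8, 8^{2}≡64, 8^{4}≡9, 8^{8}≡14. Then 8^{13} = 8^{8+4+1} ≡ 14 × 9 × 8 ≡ 3 mod 67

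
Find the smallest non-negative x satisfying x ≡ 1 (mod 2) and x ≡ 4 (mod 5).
M = 2 × 5 = 10. M₁ = 5, y₁ ≡ 1 (mod 2). M₂ = 2, y₂ ≡ 3 (mod 5). x = 1×5×1 + 4×2×3 ≡ 9 (mod 10)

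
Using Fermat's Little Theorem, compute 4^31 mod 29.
By Fermat: 4^{28} ≡ 1 mod 29. So 4^{31} = 4^{28} · 4^{3} ≡ 4^{3} ≡ 6 mod 29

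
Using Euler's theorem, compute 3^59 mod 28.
By Euler: 3^{12} ≡ 1 mod 28 since gcd(3, 28) = 1. 59 = 4×12 + 11. So 3^{59} ≡ 3^{11} ≡ 19 mod 28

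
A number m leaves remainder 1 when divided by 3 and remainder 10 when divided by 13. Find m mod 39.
M = 3 × 13 = 39. M₁ = 13, y₁ ≡ 1 mod 3. M₂ = 3, y₂ ≡ 9 mod 13. m = 1×13×1 + 10×3×9 ≡ 10 mod 39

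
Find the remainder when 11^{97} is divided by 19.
By Fermat: 11^{18} ≡ 1 (mod 19). 97 = 5×18 + 7. So 11^{97} ≡ 11^{7} ≡ 11 (mod 19)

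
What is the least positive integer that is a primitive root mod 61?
g = 2. For each prime q|60: 2^{30}≡60, 2^{20}≡47, 2^{12}≡9, none ≡ 1, so ord_61(2) = 60 and 2 is a primitive root.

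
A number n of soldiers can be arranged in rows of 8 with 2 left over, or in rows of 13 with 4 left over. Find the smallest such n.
M = 8 × 13 = 104. M₁ = 13, y₁ ≡ 5 (mod 8). M₂ = 8, y₂ ≡ 5 (mod 13). n = 2×13×5 + 4×8×5 ≡ 82 (mod 104)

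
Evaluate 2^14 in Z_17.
By repeated squaring mod 17: 2^{1}≡2, 2^{2}≡4, 2^{4}≡16, 2^{8}≡1. Then 2^{14} = 2^{8+4+2} ≡ 1 × 16 × 4 ≡ 13 mod 17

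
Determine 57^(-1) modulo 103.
Since 103 is prime, by Fermat 57^(-1) ≡ 57^{101} ≡ 47 (mod 103). Verify: 57 × 47 = 2679 ≡ 1 (mod 103)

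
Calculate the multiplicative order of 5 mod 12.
Powers of 5 mod 12: 5^1≡5, 5^2≡1. ord_12(5) = 2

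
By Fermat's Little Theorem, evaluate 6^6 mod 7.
By Fermat's Little Theorem, 6^{6} ≡ 1 (mod 7) since 7 is prime and gcd(6, 7) = 1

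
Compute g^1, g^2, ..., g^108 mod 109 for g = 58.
58^1, 58^2, ..., 58^{108} mod 109: [58, 94, 2, 7, 79, 4, 14, 49, 8, 28, 98, 16, 56, 87, 32, 3, 65, 64, 6, 21, 19, 12, 42, 38, 24, 84, 76, 48, 59, 43, 96, 9, 86, 83, 18, 63, 57, 36, 17, 5, 72, 34, 10, 35, 68, 20, 70, 27, 40, 31, 54, 80, 62, 108, 51, 15, 107, 102, 30, 105, 95, 60, 101, 81, 11, 93, 53, 22, 77, 106, 44, 45, 103, 88, 90, 97, 67, 71, 85, 25, 33, 61, 50, 66, 13, 100, 23, 26, 91, 46, 52, 73, 92, 104, 37, 75, 99, 74, 41, 89, 39, 82, 69, 78, 55, 29, 47, 1]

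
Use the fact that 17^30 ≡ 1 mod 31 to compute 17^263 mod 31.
By Fermat: 17^{30} ≡ 1 mod 31. 263 ≡ 23 mod 30. So 17^{263} ≡ 17^{23} ≡ 13 mod 31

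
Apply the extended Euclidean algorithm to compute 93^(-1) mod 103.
Extended GCD: 93(-31) + 103(28) = 1. So 93^(-1) ≡ -31 ≡ 72 (mod 103). Verify: 93 × 72 = 6696 ≡ 1 (mod 103)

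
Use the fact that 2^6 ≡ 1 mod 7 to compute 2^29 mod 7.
By Fermat: 2^{6} ≡ 1 mod 7. 29 = 4×6 + 5. So 2^{29} ≡ 2^{5} ≡ 4 mod 7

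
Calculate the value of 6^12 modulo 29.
By repeated squaring (mod 29): 6^{1}≡6, 6^{2}≡7, 6^{4}≡20, 6^{8}≡23. Then 6^{12} = 6^{8+4} ≡ 23 × 20 ≡ 25 (mod 29)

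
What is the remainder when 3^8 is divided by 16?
By repeated squaring mod 16: 3^{1}≡3, 3^{2}≡9, 3^{4}≡1, 3^{8}≡1. So 3^{8} ≡ 1 mod 16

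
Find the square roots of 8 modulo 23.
The square roots of 8 mod 23 are 13 and 10. Verify: 13² = 169 ≡ 8 mod 23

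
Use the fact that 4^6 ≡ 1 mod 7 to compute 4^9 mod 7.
By Fermat: 4^{6} ≡ 1 mod 7. So 4^{9} = 4^{6} · 4^{3} ≡ 4^{3} ≡ 1 mod 7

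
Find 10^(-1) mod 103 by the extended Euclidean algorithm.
Extended GCD: 10(31) + 103(-3) = 1. So 10^(-1) ≡ 31 mod 103. Verify: 10 × 31 = 310 ≡ 1 mod 103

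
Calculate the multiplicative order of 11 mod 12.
Powers of 11 mod 12: 11^1≡11, 11^2≡1. Order = 2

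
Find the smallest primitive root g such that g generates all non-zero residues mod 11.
g = 2. Powers: [2, 4, 8, 5, 10, 9, ...] generates all 10 non-zero residues.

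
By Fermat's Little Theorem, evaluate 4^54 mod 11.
By Fermat: 4^{10} ≡ 1 (mod 11). 54 = 5×10 + 4. So 4^{54} ≡ 4^{4} ≡ 3 (mod 11)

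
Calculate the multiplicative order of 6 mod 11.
Powers of 6 mod 11: 6^1≡6, 6^2≡3, 6^3≡7, 6^4≡9, 6^5≡10, 6^6≡5, 6^7≡8, 6^8≡4, 6^9≡2, 6^10≡1. ord_11(6) = 10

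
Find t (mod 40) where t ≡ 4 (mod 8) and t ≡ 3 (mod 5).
M = 8 × 5 = 40. M₁ = 5, y₁ ≡ 5 (mod 8). M₂ = 8, y₂ ≡ 2 (mod 5). t = 4×5×5 + 3×8×2 ≡ 28 (mod 40)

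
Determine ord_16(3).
Powers of 3 mod 16: 3^1≡3, 3^2≡9, 3^3≡11, 3^4≡1. So the order of 3 is 4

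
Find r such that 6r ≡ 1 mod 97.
Since 97 is prime, by Fermat 6^(-1) ≡ 6^{95} ≡ 81 mod 97. Verify: 6 × 81 = 486 ≡ 1 mod 97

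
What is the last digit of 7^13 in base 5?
Using Fermat: 7^{4} ≡ 1 (mod 5). 13 ≡ 1 (mod 4). So 7^{13} ≡ 7^{1} ≡ 2 (mod 5)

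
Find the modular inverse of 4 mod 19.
Since 19 is prime, by Fermat 4^(-1) ≡ 4^{17} ≡ 5 (mod 19). Verify: 4 × 5 = 20 ≡ 1 (mod 19)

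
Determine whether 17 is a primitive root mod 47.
17^{23} ≡ 1 mod 47 and 23 < 46, so ord_47(17) = 23 ≠ 46 and 17 is not a primitive root.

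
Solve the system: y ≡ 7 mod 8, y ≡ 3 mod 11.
M = 8 × 11 = 88. M₁ = 11, y₁ ≡ 3 mod 8. M₂ = 8, y₂ ≡ 7 mod 11. y = 7×11×3 + 3×8×7 ≡ 47 mod 88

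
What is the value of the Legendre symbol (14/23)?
(14/23) = 14^{11} mod 23 = -1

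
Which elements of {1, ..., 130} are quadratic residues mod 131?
Squares in Z_131*: {1, 3, 4, 5, 7, 9, 11, 12, 13, 15, 16, 20, 21, 25, 27, 28, 33, 34, 35, 36, 38, 39, 41, 43, 44, 45, 46, 48, 49, 52, 53, 55, 58, 59, 60, 61, 62, 63, 64, 65, 74, 75, 77, 80, 81, 84, 89, 91, 94, 99, 100, 101, 102, 105, 107, 108, 109, 112, 113, 114, 117, 121, 123, 125, 129}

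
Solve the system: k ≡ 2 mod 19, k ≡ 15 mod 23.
M = 19 × 23 = 437. M₁ = 23, y₁ ≡ 5 mod 19. M₂ = 19, y₂ ≡ 17 mod 23. k = 2×23×5 + 15×19×17 ≡ 268 mod 437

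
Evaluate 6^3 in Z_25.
6^{3} = 216 ≡ 16 (mod 25)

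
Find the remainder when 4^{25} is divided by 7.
By Fermat: 4^{6} ≡ 1 mod 7. 25 = 4×6 + 1. So 4^{25} ≡ 4^{1} ≡ 4 mod 7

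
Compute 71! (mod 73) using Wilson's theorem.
(72)! = (71)! × (72) ≡ -1 (mod 73). So (71)! ≡ -1 × (72)^(-1) ≡ (-1)×(-1) = 1 (mod 73)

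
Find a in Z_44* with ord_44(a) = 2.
43 has order 2 mod 44 since 43^{2} ≡ 1 (mod 44) and no smaller power works.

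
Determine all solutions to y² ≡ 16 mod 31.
The square roots of 16 mod 31 are 4 and 27. Verify: 4² = 16 ≡ 16 mod 31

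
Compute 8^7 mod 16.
By repeated squaring (mod 16): 8^{1}≡8, 8^{2}≡0, 8^{4}≡0. Then 8^{7} = 8^{4+2+1} ≡ 0 × 0 × 8 ≡ 0 (mod 16)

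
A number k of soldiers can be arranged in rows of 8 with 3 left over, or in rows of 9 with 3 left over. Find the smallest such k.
M = 8 × 9 = 72. M₁ = 9, y₁ ≡ 1 mod 8. M₂ = 8, y₂ ≡ 8 mod 9. k = 3×9×1 + 3×8×8 ≡ 3 mod 72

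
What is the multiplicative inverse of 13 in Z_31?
Since 31 is prime, by Fermat 13^(-1) ≡ 13^{29} ≡ 12 (mod 31). Verify: 13 × 12 = 156 ≡ 1 (mod 31)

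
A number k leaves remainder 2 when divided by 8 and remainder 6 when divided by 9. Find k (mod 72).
M = 8 × 9 = 72. M₁ = 9, y₁ ≡ 1 (mod 8). M₂ = 8, y₂ ≡ 8 (mod 9). k = 2×9×1 + 6×8×8 ≡ 42 (mod 72)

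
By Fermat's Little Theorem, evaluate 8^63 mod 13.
By Fermat: 8^{12} ≡ 1 (mod 13). 63 = 5×12 + 3. So 8^{63} ≡ 8^{3} ≡ 5 (mod 13)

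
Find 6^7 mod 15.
By repeated squaring mod 15: 6^{1}≡6, 6^{2}≡6, 6^{4}≡6. Then 6^{7} = 6^{4+2+1} ≡ 6 × 6 × 6 ≡ 6 mod 15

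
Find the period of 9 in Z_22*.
Powers of 9 mod 22: 9^1≡9, 9^2≡15, 9^3≡3, 9^4≡5, 9^5≡1. ord_22(9) = 5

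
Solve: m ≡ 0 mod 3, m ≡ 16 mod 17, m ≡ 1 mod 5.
M = 3 × 17 × 5 = 255. M₁ = 85, y₁ ≡ 1 mod 3. M₂ = 15, y₂ ≡ 8 mod 17. M₃ = 51, y₃ ≡ 1 mod 5. m = 0×85×1 + 16×15×8 + 1×51×1 ≡ 186 mod 255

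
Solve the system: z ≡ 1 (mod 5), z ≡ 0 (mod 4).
M = 5 × 4 = 20. M₁ = 4, y₁ ≡ 4 (mod 5). M₂ = 5, y₂ ≡ 1 (mod 4). z = 1×4×4 + 0×5×1 ≡ 16 (mod 20)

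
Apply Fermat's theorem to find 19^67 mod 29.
By Fermat: 19^{28} ≡ 1 mod 29. 67 = 2×28 + 11. So 19^{67} ≡ 19^{11} ≡ 27 mod 29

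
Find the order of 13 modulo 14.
Powers of 13 mod 14: 13^1≡13, 13^2≡1. So the order of 13 is 2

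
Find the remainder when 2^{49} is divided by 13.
By Fermat: 2^{12} ≡ 1 (mod 13). 49 = 4×12 + 1. So 2^{49} ≡ 2^{1} ≡ 2 (mod 13)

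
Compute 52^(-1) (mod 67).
Since 67 is prime, by Fermat 52^(-1) ≡ 52^{65} ≡ 58 (mod 67). Verify: 52 × 58 = 3016 ≡ 1 (mod 67)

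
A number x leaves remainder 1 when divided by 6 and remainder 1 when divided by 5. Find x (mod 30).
M = 6 × 5 = 30. M₁ = 5, y₁ ≡ 5 (mod 6). M₂ = 6, y₂ ≡ 1 (mod 5). x = 1×5×5 + 1×6×1 ≡ 1 (mod 30)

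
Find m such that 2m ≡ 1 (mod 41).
Since 41 is prime, by Fermat 2^(-1) ≡ 2^{39} ≡ 21 (mod 41). Verify: 2 × 21 = 42 ≡ 1 (mod 41)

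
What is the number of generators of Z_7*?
There are φ(7-1) = φ(6) = 2 primitive roots modulo 7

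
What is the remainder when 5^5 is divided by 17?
By repeated squaring (mod 17): 5^{1}≡5, 5^{2}≡8, 5^{4}≡13. Then 5^{5} = 5^{4+1} ≡ 13 × 5 ≡ 14 (mod 17)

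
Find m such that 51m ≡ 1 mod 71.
Since 71 is prime, by Fermat 51^(-1) ≡ 51^{69} ≡ 39 mod 71. Verify: 51 × 39 = 1989 ≡ 1 mod 71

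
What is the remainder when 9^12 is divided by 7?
Using Fermat: 9^{6} ≡ 1 mod 7. 12 ≡ 0 mod 6. So 9^{12} ≡ 9^{0} ≡ 1 mod 7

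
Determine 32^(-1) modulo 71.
Since 71 is prime, by Fermat 32^(-1) ≡ 32^{69} ≡ 20 (mod 71). Verify: 32 × 20 = 640 ≡ 1 (mod 71)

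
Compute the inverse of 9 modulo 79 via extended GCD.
Extended GCD: 9(-35) + 79(4) = 1. So 9^(-1) ≡ -35 ≡ 44 (mod 79). Verify: 9 × 44 = 396 ≡ 1 (mod 79)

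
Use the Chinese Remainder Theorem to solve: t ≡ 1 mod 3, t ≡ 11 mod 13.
M = 3 × 13 = 39. M₁ = 13, y₁ ≡ 1 mod 3. M₂ = 3, y₂ ≡ 9 mod 13. t = 1×13×1 + 11×3×9 ≡ 37 mod 39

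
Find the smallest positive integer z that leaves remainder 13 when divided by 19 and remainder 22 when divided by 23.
M = 19 × 23 = 437. M₁ = 23, y₁ ≡ 5 mod 19. M₂ = 19, y₂ ≡ 17 mod 23. z = 13×23×5 + 22×19×17 ≡ 298 mod 437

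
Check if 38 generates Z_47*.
ord_47(38) divides 46. For each prime q|46: 38^{23}≡46, 38^{2}≡34, none ≡ 1. So 38 has order 46 and is a primitive root mod 47.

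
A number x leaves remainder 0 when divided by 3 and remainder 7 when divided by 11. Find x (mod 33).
M = 3 × 11 = 33. M₁ = 11, y₁ ≡ 2 (mod 3). M₂ = 3, y₂ ≡ 4 (mod 11). x = 0×11×2 + 7×3×4 ≡ 18 (mod 33)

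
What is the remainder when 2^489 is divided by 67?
Using Fermat: 2^{66} ≡ 1 mod 67. 489 ≡ 27 mod 66. So 2^{489} ≡ 2^{27} ≡ 45 mod 67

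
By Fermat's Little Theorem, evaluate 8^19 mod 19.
By Fermat: 8^{18} ≡ 1 (mod 19). So 8^{19} = 8^{18} · 8^{1} ≡ 8^{1} ≡ 8 (mod 19)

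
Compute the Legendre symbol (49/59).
(49/59) = 49^{29} mod 59 = 1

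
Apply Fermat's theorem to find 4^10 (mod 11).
By Fermat's Little Theorem, 4^{10} ≡ 1 (mod 11) since 11 is prime and gcd(4, 11) = 1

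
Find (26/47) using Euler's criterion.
(26/47) = 26^{23} mod 47 = -1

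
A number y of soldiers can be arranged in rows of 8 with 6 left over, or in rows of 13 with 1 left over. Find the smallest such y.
M = 8 × 13 = 104. M₁ = 13, y₁ ≡ 5 (mod 8). M₂ = 8, y₂ ≡ 5 (mod 13). y = 6×13×5 + 1×8×5 ≡ 14 (mod 104)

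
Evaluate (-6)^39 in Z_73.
By repeated squaring mod 73: (-6)^{1}≡67, (-6)^{2}≡36, (-6)^{4}≡55, (-6)^{8}≡32, (-6)^{16}≡2, (-6)^{32}≡4. Then (-6)^{39} = (-6)^{32+4+2+1} ≡ 4 × 55 × 36 × 67 ≡ 3 mod 73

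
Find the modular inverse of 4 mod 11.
Since 11 is prime, by Fermat 4^(-1) ≡ 4^{9} ≡ 3 mod 11. Verify: 4 × 3 = 12 ≡ 1 mod 11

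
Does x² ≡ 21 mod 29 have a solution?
By Euler's criterion: 21^{14} ≡ 28 mod 29. Since this equals -1 (≡ 28), 21 is not a QR.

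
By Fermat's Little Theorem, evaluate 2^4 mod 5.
By Fermat's Little Theorem, 2^{4} ≡ 1 (mod 5) since 5 is prime and gcd(2, 5) = 1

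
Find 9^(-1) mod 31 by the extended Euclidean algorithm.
Extended GCD: 9(7) + 31(-2) = 1. So 9^(-1) ≡ 7 mod 31. Verify: 9 × 7 = 63 ≡ 1 mod 31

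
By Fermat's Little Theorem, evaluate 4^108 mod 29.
By Fermat: 4^{28} ≡ 1 mod 29. 108 = 3×28 + 24. So 4^{108} ≡ 4^{24} ≡ 23 mod 29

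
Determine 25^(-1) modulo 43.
Since 43 is prime, by Fermat 25^(-1) ≡ 25^{41} ≡ 31 mod 43. Verify: 25 × 31 = 775 ≡ 1 mod 43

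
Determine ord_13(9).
Powers of 9 mod 13: 9^1≡9, 9^2≡3, 9^3≡1. ord_13(9) = 3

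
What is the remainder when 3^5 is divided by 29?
By repeated squaring mod 29: 3^{1}≡3, 3^{2}≡9, 3^{4}≡23. Then 3^{5} = 3^{4+1} ≡ 23 × 3 ≡ 11 mod 29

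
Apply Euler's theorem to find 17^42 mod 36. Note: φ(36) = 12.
By Euler: 17^{12} ≡ 1 mod 36 since gcd(17, 36) = 1. 42 = 3×12 + 6. So 17^{42} ≡ 17^{6} ≡ 1 mod 36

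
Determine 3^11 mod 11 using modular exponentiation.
Using Fermat: 3^{10} ≡ 1 mod 11. 11 ≡ 1 mod 10. So 3^{11} ≡ 3^{1} ≡ 3 mod 11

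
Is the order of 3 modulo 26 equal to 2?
Powers of 3 mod 26: 3^1≡3, 3^2≡9, 3^3≡1. 3^2≡9≢1, so ord ≠ 2. No, the actual order is 3.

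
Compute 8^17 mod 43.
By repeated squaring mod 43: 8^{1}≡8, 8^{2}≡21, 8^{4}≡11, 8^{8}≡35, 8^{16}≡21. Then 8^{17} = 8^{16+1} ≡ 21 × 8 ≡ 39 mod 43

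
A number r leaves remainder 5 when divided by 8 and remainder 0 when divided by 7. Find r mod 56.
M = 8 × 7 = 56. M₁ = 7, y₁ ≡ 7 mod 8. M₂ = 8, y₂ ≡ 1 mod 7. r = 5×7×7 + 0×8×1 ≡ 21 mod 56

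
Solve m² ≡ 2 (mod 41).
The square roots of 2 mod 41 are 17 and 24. Verify: 17² = 289 ≡ 2 (mod 41)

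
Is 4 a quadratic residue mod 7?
By Euler's criterion: 4^{3} ≡ 1 (mod 7). Since this equals 1, 4 is a QR.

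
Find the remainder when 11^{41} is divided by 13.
By Fermat: 11^{12} ≡ 1 mod 13. 41 = 3×12 + 5. So 11^{41} ≡ 11^{5} ≡ 7 mod 13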